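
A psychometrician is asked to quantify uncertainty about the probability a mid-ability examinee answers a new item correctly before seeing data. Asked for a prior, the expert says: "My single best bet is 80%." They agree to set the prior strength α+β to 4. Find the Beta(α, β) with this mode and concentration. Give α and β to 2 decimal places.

α = 2.60, β = 1.40

For α,β > 1 the Beta mode is (α−1)/(α+β−2). With α+β = 4, the mode is (α−1)/2.
Set (α−1)/2 = 0.8 → α = 1 + 0.8·2 = 2.60.
β = 4 − α = 1.40.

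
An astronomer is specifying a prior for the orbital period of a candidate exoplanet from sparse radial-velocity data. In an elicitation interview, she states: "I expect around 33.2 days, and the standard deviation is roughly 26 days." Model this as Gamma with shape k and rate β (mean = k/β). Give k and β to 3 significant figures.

k ≈ 1.63, β ≈ 0.0491

For Gamma(k, rate β): mean = k/β, variance = k/β², so CV = 1/√k.
CV = SD/mean = 26/33.2 = 0.7831, hence k = 1/CV² = 1.63.
Then β = k/mean = 1.63/33.2 = 0.0491.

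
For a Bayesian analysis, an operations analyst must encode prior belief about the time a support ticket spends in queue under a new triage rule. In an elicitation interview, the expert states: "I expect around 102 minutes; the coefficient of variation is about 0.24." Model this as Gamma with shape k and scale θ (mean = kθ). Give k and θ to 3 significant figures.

k ≈ 17.4, θ ≈ 5.88

For Gamma(k, scale θ): mean = kθ, variance = kθ², so CV = 1/√k.
CV = 0.24, hence k = 1/CV² = 17.4.
Then θ = mean/k = 102/17.4 = 5.88.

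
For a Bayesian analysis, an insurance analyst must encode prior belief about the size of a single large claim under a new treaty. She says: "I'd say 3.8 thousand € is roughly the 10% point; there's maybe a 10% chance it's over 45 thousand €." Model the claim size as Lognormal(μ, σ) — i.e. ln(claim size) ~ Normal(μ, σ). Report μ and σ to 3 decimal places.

μ ≈ 2.571, σ ≈ 0.964

If T ~ Lognormal(μ,σ) then ln T ~ Normal(μ,σ), so the p-quantile of ln T is μ + z_p·σ.
ln(3.8) = 1.335 and ln(45) = 3.807; z_{0.1} = -1.282, z_{0.9} = 1.282.
σ = (3.807 − 1.335)/(1.282 − (-1.282)) = 0.964.
μ = 1.335 − (-1.282)·0.964 = 2.571.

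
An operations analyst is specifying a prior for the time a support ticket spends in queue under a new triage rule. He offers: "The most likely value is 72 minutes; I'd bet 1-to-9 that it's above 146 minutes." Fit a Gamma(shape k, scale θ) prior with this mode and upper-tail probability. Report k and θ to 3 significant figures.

k ≈ 4.84, θ ≈ 18.8

Gamma(k,θ) with k>1 has mode (k−1)θ, so θ = 72/(k−1).
Need P(X < 146) = 0.9 with θ tied to k this way. Start at k = 2, θ = 72: P(X<146) ≈ 0.601.
Too low — raise k to concentrate. Iterating converges to k ≈ 4.84.
Then θ = 72/(4.84−1) ≈ 18.8.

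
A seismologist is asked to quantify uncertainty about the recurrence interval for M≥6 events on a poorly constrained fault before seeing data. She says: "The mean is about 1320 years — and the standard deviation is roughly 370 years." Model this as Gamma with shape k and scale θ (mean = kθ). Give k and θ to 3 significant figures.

For Gamma(k, scale θ): mean = kθ, variance = kθ², so CV = 1/√k.
CV = SD/mean = 370/1320 = 0.2803, hence k = 1/CV² = 12.7.
Then θ = mean/k = 1320/12.7 = 104.

k ≈ 12.7, θ ≈ 104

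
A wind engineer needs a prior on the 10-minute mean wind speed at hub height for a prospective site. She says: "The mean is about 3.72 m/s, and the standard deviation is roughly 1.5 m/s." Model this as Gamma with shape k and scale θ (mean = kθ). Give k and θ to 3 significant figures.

For Gamma(k, scale θ): mean = kθ, variance = kθ², so CV = 1/√k.
CV = SD/mean = 1.5/3.72 = 0.4032, hence k = 1/CV² = 6.15.
Then θ = mean/k = 3.72/6.15 = 0.605.

k ≈ 6.15, θ ≈ 0.605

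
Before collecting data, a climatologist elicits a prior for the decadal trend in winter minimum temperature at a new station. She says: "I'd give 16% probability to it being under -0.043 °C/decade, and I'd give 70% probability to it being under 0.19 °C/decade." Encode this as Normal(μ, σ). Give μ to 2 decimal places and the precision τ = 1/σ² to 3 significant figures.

μ = 0.11, τ = 42.5

For Normal(μ,σ), the p-quantile is μ + z_p·σ. Here z_{0.16} = -0.9945, z_{0.7} = 0.5244.
So -0.043 = μ − 0.9945σ and 0.19 = μ + 0.5244σ.
Subtracting: σ = (0.19 − -0.043)/(0.5244 − (-0.9945)) = 0.15.
Then μ = -0.043 − (-0.9945)·0.15 = 0.11.
Precision τ = 1/σ² = 1/0.1534² = 42.5.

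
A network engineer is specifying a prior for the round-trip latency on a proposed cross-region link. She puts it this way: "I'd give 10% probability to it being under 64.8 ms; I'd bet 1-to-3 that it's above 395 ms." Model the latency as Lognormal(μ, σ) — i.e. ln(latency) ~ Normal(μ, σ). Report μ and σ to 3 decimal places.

If T ~ Lognormal(μ,σ) then ln T ~ Normal(μ,σ), so the p-quantile of ln T is μ + z_p·σ.
ln(64.8) = 4.171 and ln(395) = 5.979; z_{0.1} = -1.282, z_{0.75} = 0.6745.
σ = (5.979 − 4.171)/(0.6745 − (-1.282)) = 0.924.
μ = 4.171 − (-1.282)·0.924 = 5.356.

μ ≈ 5.356, σ ≈ 0.924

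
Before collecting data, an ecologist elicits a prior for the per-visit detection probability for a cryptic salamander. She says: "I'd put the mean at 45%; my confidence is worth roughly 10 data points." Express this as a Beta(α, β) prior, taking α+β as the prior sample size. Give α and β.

Under the effective-sample-size interpretation, Beta(α, β) has prior mean α/(α+β) and prior sample size α+β.
So α+β = 10 and α/(α+β) = 0.45, giving α = 0.45·10 = 4.5 and β = 10 − 4.5 = 5.5.

α = 4.5, β = 5.5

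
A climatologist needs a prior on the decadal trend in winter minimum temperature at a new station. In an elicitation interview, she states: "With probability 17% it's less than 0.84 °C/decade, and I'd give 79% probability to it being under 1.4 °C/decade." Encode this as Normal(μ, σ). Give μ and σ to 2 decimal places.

For Normal(μ,σ), the p-quantile is μ + z_p·σ. Here z_{0.17} = -0.9542, z_{0.79} = 0.8064.
So 0.84 = μ − 0.9542σ and 1.4 = μ + 0.8064σ.
Subtracting: σ = (1.4 − 0.84)/(0.8064 − (-0.9542)) = 0.32.
Then μ = 0.84 − (-0.9542)·0.32 = 1.14.

μ = 1.14, σ = 0.32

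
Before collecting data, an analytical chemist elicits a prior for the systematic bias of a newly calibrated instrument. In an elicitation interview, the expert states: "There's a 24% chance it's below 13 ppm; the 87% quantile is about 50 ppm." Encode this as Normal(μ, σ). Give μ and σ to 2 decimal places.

For Normal(μ,σ), the p-quantile is μ + z_p·σ. Here z_{0.24} = -0.7063, z_{0.87} = 1.126.
So 13 = μ − 0.7063σ and 50 = μ + 1.126σ.
Subtracting: σ = (50 − 13)/(1.126 − (-0.7063)) = 20.19.
Then μ = 13 − (-0.7063)·20.19 = 27.26.

μ = 27.26, σ = 20.19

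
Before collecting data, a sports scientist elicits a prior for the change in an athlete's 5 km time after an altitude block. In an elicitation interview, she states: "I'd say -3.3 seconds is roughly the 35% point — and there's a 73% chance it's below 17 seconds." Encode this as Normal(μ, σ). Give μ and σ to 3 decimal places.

μ = 4.537, σ = 20.338

For Normal(μ,σ), the p-quantile is μ + z_p·σ. Here z_{0.35} = -0.3853, z_{0.73} = 0.6128.
So -3.3 = μ − 0.3853σ and 17 = μ + 0.6128σ.
Subtracting: σ = (17 − -3.3)/(0.6128 − (-0.3853)) = 20.338.
Then μ = -3.3 − (-0.3853)·20.338 = 4.537.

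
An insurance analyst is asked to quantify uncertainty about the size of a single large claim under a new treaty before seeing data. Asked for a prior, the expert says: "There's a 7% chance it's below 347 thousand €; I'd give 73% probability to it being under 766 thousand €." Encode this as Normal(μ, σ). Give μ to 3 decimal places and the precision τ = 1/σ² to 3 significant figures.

μ = 643.062, τ = 2.48e-05

The p-quantile of Normal(μ,σ) is μ + z_p·σ, with z_{0.07} = -1.476 and z_{0.73} = 0.6128.
Eliminate σ: μ = (z₂·x₁ − z₁·x₂)/(z₂ − z₁) = (0.6128·347 − (-1.476)·766)/2.089 = 643.062.
Then σ = (x₂ − x₁)/(z₂ − z₁) = (766 − 347)/2.089 = 200.612.
Precision τ = 1/σ² = 1/200.6² = 2.48e-05.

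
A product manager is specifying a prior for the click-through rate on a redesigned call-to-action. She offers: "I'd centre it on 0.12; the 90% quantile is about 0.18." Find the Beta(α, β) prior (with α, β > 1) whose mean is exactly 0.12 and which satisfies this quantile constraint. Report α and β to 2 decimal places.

With mean 0.12 fixed, write α = 0.12s, β = 0.88s where s = α+β.
Need P(θ < 0.18) = 0.9 under Beta(0.12s, 0.88s). Normal approximation: (q−m)/√(m(1−m)/s) ≈ z_{0.9} = 1.28, so s ≈ 0.12·0.88·(1.28)²/(0.18−0.12)² = 48.2.
At s = 48.2: P(θ<0.18) ≈ 0.893. Adjusting to match 0.9 gives s ≈ 51.78.
So α = 0.12·51.78 ≈ 6.21, β = 0.88·51.78 ≈ 45.57.

α ≈ 6.21, β ≈ 45.57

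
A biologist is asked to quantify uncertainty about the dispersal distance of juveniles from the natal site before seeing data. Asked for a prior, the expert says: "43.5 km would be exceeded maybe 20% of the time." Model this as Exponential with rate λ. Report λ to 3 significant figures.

λ ≈ 0.037

P(T > 43.5) = e^(−λ·43.5) = 0.2, so λ = −ln(0.2)/43.5 = 0.037.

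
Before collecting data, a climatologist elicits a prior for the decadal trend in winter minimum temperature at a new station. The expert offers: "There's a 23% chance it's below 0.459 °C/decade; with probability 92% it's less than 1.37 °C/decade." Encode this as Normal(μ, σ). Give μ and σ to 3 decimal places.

The p-quantile of Normal(μ,σ) is μ + z_p·σ, with z_{0.23} = -0.7388 and z_{0.92} = 1.405.
Eliminate σ: μ = (z₂·x₁ − z₁·x₂)/(z₂ − z₁) = (1.405·0.459 − (-0.7388)·1.37)/2.144 = 0.773.
Then σ = (x₂ − x₁)/(z₂ − z₁) = (1.37 − 0.459)/2.144 = 0.425.

μ = 0.773, σ = 0.425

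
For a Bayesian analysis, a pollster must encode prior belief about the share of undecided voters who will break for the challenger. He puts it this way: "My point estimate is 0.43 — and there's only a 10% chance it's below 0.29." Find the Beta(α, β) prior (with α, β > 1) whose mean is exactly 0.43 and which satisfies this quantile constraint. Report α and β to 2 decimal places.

With mean 0.43 fixed, write α = 0.43s, β = 0.57s where s = α+β.
Need P(θ < 0.29) = 0.1 under Beta(0.43s, 0.57s). Normal approximation: (q−m)/√(m(1−m)/s) ≈ z_{0.1} = -1.28, so s ≈ 0.43·0.57·(-1.28)²/(0.29−0.43)² = 20.5.
At s = 20.5: P(θ<0.29) ≈ 0.095. Adjusting to match 0.1 gives s ≈ 19.70.
So α = 0.43·19.70 ≈ 8.47, β = 0.57·19.70 ≈ 11.23.

α ≈ 8.47, β ≈ 11.23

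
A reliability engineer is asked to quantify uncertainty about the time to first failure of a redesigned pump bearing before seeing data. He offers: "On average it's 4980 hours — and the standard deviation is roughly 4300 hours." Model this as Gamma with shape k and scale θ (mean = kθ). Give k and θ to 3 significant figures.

k ≈ 1.34, θ ≈ 3710

For Gamma(k, scale θ): mean = kθ, variance = kθ², so CV = 1/√k.
CV = SD/mean = 4300/4980 = 0.8635, hence k = 1/CV² = 1.34.
Then θ = mean/k = 4980/1.34 = 3710.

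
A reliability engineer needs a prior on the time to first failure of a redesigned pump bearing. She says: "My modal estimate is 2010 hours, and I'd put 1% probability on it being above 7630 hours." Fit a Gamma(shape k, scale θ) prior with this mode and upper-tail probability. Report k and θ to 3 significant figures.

k ≈ 3.38, θ ≈ 844

Gamma(k,θ) with k>1 has mode (k−1)θ, so θ = 2010/(k−1).
Need P(X < 7630) = 0.99 with θ tied to k this way. Start at k = 2, θ = 2010: P(X<7630) ≈ 0.892.
Too low — raise k to concentrate. Iterating converges to k ≈ 3.38.
Then θ = 2010/(3.38−1) ≈ 844.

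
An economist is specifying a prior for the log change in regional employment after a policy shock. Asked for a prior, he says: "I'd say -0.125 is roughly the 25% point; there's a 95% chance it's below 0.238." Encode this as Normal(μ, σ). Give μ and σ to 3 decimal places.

For Normal(μ,σ), the p-quantile is μ + z_p·σ. Here z_{0.25} = -0.6745, z_{0.95} = 1.645.
So -0.125 = μ − 0.6745σ and 0.238 = μ + 1.645σ.
Subtracting: σ = (0.238 − -0.125)/(1.645 − (-0.6745)) = 0.157.
Then μ = -0.125 − (-0.6745)·0.157 = -0.019.

μ = -0.019, σ = 0.157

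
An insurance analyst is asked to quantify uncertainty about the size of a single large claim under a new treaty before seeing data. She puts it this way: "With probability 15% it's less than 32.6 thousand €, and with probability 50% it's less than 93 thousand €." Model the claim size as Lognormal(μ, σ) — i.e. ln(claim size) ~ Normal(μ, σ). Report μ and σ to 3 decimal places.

μ ≈ 4.533, σ ≈ 1.011

If T ~ Lognormal(μ,σ) then ln T ~ Normal(μ,σ), so the p-quantile of ln T is μ + z_p·σ.
ln(32.6) = 3.484 and ln(93) = 4.533; z_{0.15} = -1.036, z_{0.5} = 0.
σ = (4.533 − 3.484)/(0 − (-1.036)) = 1.011.
μ = 3.484 − (-1.036)·1.011 = 4.533.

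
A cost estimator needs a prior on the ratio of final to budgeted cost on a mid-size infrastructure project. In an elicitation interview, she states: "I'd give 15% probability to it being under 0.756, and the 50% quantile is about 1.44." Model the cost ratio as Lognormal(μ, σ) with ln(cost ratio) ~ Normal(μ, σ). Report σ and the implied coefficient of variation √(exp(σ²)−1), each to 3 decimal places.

If T ~ Lognormal(μ,σ) then ln T ~ Normal(μ,σ), so the p-quantile of ln T is μ + z_p·σ.
ln(0.756) = -0.2797 and ln(1.44) = 0.3646; z_{0.15} = -1.036, z_{0.5} = 0.
σ = (0.3646 − -0.2797)/(0 − (-1.036)) = 0.622.
μ = -0.2797 − (-1.036)·0.622 = 0.365.
CV = √(exp(σ²)−1) = √(exp(0.3865)−1) = 0.687.

σ ≈ 0.622, CV ≈ 0.687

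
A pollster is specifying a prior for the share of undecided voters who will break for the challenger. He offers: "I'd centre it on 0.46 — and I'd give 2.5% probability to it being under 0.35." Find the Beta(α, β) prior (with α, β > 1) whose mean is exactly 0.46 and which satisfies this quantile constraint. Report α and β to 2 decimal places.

With mean 0.46 fixed, write α = 0.46s, β = 0.54s where s = α+β.
Need P(θ < 0.35) = 0.025 under Beta(0.46s, 0.54s). Normal approximation: (q−m)/√(m(1−m)/s) ≈ z_{0.025} = -1.96, so s ≈ 0.46·0.54·(-1.96)²/(0.35−0.46)² = 78.9.
At s = 78.9: P(θ<0.35) ≈ 0.023. Adjusting to match 0.025 gives s ≈ 76.00.
So α = 0.46·76.00 ≈ 34.96, β = 0.54·76.00 ≈ 41.04.

α ≈ 34.96, β ≈ 41.04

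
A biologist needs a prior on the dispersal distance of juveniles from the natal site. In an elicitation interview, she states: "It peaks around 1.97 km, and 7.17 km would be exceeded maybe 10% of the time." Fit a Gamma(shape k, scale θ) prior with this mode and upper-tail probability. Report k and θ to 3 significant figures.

Gamma(k,θ) with k>1 has mode (k−1)θ, so θ = 1.97/(k−1).
Need P(X < 7.17) = 0.9 with θ tied to k this way. Start at k = 2, θ = 1.97: P(X<7.17) ≈ 0.878.
Too low — raise k to concentrate. Iterating converges to k ≈ 2.12.
Then θ = 1.97/(2.12−1) ≈ 1.77.

k ≈ 2.12, θ ≈ 1.77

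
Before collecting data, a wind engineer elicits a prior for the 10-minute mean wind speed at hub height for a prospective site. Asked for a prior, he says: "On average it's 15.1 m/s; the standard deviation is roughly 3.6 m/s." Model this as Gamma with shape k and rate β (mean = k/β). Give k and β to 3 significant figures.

k ≈ 17.6, β ≈ 1.17

For Gamma(k, rate β): mean = k/β, variance = k/β², so CV = 1/√k.
CV = SD/mean = 3.6/15.1 = 0.2384, hence k = 1/CV² = 17.6.
Then β = k/mean = 17.6/15.1 = 1.17.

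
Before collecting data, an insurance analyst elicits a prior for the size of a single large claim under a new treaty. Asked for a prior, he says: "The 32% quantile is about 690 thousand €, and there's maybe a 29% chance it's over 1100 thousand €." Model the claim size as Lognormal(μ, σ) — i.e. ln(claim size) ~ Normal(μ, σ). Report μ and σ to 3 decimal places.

If T ~ Lognormal(μ,σ) then ln T ~ Normal(μ,σ), so the p-quantile of ln T is μ + z_p·σ.
ln(690) = 6.537 and ln(1100) = 7.003; z_{0.32} = -0.4677, z_{0.71} = 0.5534.
σ = (7.003 − 6.537)/(0.5534 − (-0.4677)) = 0.457.
μ = 6.537 − (-0.4677)·0.457 = 6.750.

μ ≈ 6.750, σ ≈ 0.457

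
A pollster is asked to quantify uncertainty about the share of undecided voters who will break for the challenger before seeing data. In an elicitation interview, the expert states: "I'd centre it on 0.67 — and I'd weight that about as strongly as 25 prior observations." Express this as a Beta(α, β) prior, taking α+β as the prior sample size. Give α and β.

α = 16.75, β = 8.25

Under the effective-sample-size interpretation, Beta(α, β) has prior mean α/(α+β) and prior sample size α+β.
So α+β = 25 and α/(α+β) = 0.67, giving α = 0.67·25 = 16.75 and β = 25 − 16.75 = 8.25.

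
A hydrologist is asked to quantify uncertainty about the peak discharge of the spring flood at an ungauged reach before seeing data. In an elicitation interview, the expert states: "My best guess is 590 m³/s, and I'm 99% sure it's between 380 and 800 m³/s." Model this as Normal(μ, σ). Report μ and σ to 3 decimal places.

A symmetric 99% interval runs μ ± z·σ with z = 2.576.
Half-width = 210, so σ = 210/2.576 = 81.527.
μ is the stated best guess, 590.000.

μ = 590.000, σ = 81.527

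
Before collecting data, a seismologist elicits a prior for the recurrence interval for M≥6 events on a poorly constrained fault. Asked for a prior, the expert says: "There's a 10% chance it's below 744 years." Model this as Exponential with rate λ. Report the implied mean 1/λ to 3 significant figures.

mean ≈ 7060 years

P(T < 744.0) = 1 − e^(−λ·744.0) = 0.1, so λ = −ln(1−0.1)/744.0 = −ln(0.9)/744.0 = 0.000142.
Mean = 1/λ = 7060 years.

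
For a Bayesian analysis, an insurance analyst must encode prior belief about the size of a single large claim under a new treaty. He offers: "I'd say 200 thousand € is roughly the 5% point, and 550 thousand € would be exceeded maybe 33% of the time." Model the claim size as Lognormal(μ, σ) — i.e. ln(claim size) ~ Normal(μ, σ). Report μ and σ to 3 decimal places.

If T ~ Lognormal(μ,σ) then ln T ~ Normal(μ,σ), so the p-quantile of ln T is μ + z_p·σ.
ln(200) = 5.298 and ln(550) = 6.31; z_{0.05} = -1.645, z_{0.67} = 0.4399.
σ = (6.31 − 5.298)/(0.4399 − (-1.645)) = 0.485.
μ = 5.298 − (-1.645)·0.485 = 6.096.

μ ≈ 6.096, σ ≈ 0.485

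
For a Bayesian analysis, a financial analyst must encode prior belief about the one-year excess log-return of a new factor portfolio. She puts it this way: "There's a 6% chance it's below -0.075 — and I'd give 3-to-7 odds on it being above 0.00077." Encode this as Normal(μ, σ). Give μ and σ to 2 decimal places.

The p-quantile of Normal(μ,σ) is μ + z_p·σ, with z_{0.06} = -1.555 and z_{0.7} = 0.5244.
Eliminate σ: μ = (z₂·x₁ − z₁·x₂)/(z₂ − z₁) = (0.5244·-0.075 − (-1.555)·0.00077)/2.079 = -0.02.
Then σ = (x₂ − x₁)/(z₂ − z₁) = (0.00077 − -0.075)/2.079 = 0.04.

μ = -0.02, σ = 0.04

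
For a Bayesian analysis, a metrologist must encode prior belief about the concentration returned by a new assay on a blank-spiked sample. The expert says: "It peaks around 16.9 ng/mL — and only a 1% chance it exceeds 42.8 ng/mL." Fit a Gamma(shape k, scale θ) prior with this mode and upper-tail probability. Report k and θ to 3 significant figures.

k ≈ 6.42, θ ≈ 3.12

Gamma(k,θ) with k>1 has mode (k−1)θ, so θ = 16.9/(k−1).
Need P(X < 42.8) = 0.99 with θ tied to k this way. Start at k = 2, θ = 16.9: P(X<42.8) ≈ 0.719.
Too low — raise k to concentrate. Iterating converges to k ≈ 6.42.
Then θ = 16.9/(6.42−1) ≈ 3.12.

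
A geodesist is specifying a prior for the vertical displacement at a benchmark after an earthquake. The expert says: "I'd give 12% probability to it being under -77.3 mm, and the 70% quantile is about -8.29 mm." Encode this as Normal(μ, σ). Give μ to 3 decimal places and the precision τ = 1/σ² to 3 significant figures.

μ = -29.585, τ = 0.000606

The p-quantile of Normal(μ,σ) is μ + z_p·σ, with z_{0.12} = -1.175 and z_{0.7} = 0.5244.
Eliminate σ: μ = (z₂·x₁ − z₁·x₂)/(z₂ − z₁) = (0.5244·-77.3 − (-1.175)·-8.29)/1.699 = -29.585.
Then σ = (x₂ − x₁)/(z₂ − z₁) = (-8.29 − -77.3)/1.699 = 40.609.
Precision τ = 1/σ² = 1/40.61² = 0.000606.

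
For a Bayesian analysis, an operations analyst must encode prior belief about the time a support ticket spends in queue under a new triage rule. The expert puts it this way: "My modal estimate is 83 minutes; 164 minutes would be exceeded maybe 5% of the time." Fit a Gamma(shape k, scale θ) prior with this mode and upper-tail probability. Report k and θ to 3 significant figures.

Gamma(k,θ) with k>1 has mode (k−1)θ, so θ = 83/(k−1).
Need P(X < 164) = 0.95 with θ tied to k this way. Start at k = 2, θ = 83: P(X<164) ≈ 0.587.
Too low — raise k to concentrate. Iterating converges to k ≈ 6.98.
Then θ = 83/(6.98−1) ≈ 13.9.

k ≈ 6.98, θ ≈ 13.9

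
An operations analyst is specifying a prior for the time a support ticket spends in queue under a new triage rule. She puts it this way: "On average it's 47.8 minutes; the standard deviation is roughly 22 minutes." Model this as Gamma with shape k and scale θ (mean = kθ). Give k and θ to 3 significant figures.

For Gamma(k, scale θ): mean = kθ, variance = kθ², so CV = 1/√k.
CV = SD/mean = 22/47.8 = 0.4603, hence k = 1/CV² = 4.72.
Then θ = mean/k = 47.8/4.72 = 10.1.

k ≈ 4.72, θ ≈ 10.1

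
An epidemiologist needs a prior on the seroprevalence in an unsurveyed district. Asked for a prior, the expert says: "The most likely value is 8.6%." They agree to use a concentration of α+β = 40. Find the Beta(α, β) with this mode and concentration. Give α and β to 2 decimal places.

For α,β > 1 the Beta mode is (α−1)/(α+β−2). With α+β = 40, the mode is (α−1)/38.
Set (α−1)/38 = 0.086 → α = 1 + 0.086·38 = 4.27.
β = 40 − α = 35.73.

α = 4.27, β = 35.73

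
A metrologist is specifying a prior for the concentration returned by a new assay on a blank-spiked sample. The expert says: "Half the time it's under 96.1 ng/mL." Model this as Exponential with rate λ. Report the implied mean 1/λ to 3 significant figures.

Exponential median = ln 2 / λ, so λ = ln 2 / 96.1 = 0.00721.
Mean = 1/λ = 139 ng/mL.

mean ≈ 139 ng/mL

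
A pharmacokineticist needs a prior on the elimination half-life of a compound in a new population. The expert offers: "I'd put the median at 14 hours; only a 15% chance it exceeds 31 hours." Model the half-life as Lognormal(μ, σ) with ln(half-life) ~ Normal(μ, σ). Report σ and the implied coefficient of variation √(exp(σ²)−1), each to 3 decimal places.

If T ~ Lognormal(μ,σ) then ln T ~ Normal(μ,σ), so the p-quantile of ln T is μ + z_p·σ.
ln(14) = 2.639 and ln(31) = 3.434; z_{0.5} = 0, z_{0.85} = 1.036.
σ = (3.434 − 2.639)/(1.036 − (0)) = 0.767.
μ = 2.639 − (0)·0.767 = 2.639.
CV = √(exp(σ²)−1) = √(exp(0.5883)−1) = 0.895.

σ ≈ 0.767, CV ≈ 0.895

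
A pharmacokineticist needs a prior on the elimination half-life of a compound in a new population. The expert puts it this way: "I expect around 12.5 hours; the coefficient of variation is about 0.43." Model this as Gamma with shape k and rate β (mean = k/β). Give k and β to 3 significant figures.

k ≈ 5.41, β ≈ 0.433

For Gamma(k, rate β): mean = k/β, variance = k/β², so CV = 1/√k.
CV = 0.43, hence k = 1/CV² = 5.41.
Then β = k/mean = 5.41/12.5 = 0.433.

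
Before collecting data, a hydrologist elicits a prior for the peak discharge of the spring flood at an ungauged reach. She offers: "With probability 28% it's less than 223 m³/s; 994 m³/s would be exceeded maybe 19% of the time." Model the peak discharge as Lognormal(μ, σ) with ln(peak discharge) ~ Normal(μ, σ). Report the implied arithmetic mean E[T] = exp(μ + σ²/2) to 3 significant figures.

E[T] ≈ 683 m³/s

If T ~ Lognormal(μ,σ) then ln T ~ Normal(μ,σ), so the p-quantile of ln T is μ + z_p·σ.
ln(223) = 5.407 and ln(994) = 6.902; z_{0.28} = -0.5828, z_{0.81} = 0.8779.
σ = (6.902 − 5.407)/(0.8779 − (-0.5828)) = 1.023.
μ = 5.407 − (-0.5828)·1.023 = 6.004.
E[T] = exp(μ + σ²/2) = exp(6.004 + 0.5234) = 683 m³/s.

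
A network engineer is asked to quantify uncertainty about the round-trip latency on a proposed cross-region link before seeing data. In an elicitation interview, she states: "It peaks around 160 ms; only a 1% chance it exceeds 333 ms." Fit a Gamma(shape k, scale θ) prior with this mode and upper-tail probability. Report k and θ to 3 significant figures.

Gamma(k,θ) with k>1 has mode (k−1)θ, so θ = 160/(k−1).
Need P(X < 333) = 0.99 with θ tied to k this way. Start at k = 2, θ = 160: P(X<333) ≈ 0.616.
Too low — raise k to concentrate. Iterating converges to k ≈ 10.1.
Then θ = 160/(10.1−1) ≈ 17.6.

k ≈ 10.1, θ ≈ 17.6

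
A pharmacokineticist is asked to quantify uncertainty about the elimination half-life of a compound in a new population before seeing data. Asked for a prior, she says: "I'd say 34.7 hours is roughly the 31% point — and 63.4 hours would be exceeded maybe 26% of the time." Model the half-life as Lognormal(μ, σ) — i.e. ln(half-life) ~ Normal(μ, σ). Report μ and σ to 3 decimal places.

If T ~ Lognormal(μ,σ) then ln T ~ Normal(μ,σ), so the p-quantile of ln T is μ + z_p·σ.
ln(34.7) = 3.547 and ln(63.4) = 4.149; z_{0.31} = -0.4959, z_{0.74} = 0.6433.
σ = (4.149 − 3.547)/(0.6433 − (-0.4959)) = 0.529.
μ = 3.547 − (-0.4959)·0.529 = 3.809.

μ ≈ 3.809, σ ≈ 0.529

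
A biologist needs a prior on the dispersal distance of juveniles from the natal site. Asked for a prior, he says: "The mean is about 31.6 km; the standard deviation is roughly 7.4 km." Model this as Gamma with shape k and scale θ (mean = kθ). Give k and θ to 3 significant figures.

For Gamma(k, scale θ): mean = kθ, variance = kθ², so CV = 1/√k.
CV = SD/mean = 7.4/31.6 = 0.2342, hence k = 1/CV² = 18.2.
Then θ = mean/k = 31.6/18.2 = 1.73.

k ≈ 18.2, θ ≈ 1.73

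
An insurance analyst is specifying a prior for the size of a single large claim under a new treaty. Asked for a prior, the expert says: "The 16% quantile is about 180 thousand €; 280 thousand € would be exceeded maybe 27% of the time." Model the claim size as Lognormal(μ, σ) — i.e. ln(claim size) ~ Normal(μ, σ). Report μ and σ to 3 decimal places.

If T ~ Lognormal(μ,σ) then ln T ~ Normal(μ,σ), so the p-quantile of ln T is μ + z_p·σ.
ln(180) = 5.193 and ln(280) = 5.635; z_{0.16} = -0.9945, z_{0.73} = 0.6128.
σ = (5.635 − 5.193)/(0.6128 − (-0.9945)) = 0.275.
μ = 5.193 − (-0.9945)·0.275 = 5.466.

μ ≈ 5.466, σ ≈ 0.275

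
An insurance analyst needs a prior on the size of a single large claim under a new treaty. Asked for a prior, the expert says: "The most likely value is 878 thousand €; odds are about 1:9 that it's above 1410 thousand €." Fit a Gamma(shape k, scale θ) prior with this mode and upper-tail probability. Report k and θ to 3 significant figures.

Gamma(k,θ) with k>1 has mode (k−1)θ, so θ = 878/(k−1).
Need P(X < 1410) = 0.9 with θ tied to k this way. Start at k = 2, θ = 878: P(X<1410) ≈ 0.477.
Too low — raise k to concentrate. Iterating converges to k ≈ 9.38.
Then θ = 878/(9.38−1) ≈ 105.

k ≈ 9.38, θ ≈ 105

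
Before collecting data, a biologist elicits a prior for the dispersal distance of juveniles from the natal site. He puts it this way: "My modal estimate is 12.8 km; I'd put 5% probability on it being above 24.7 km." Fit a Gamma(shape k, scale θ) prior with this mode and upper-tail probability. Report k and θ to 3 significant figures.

Gamma(k,θ) with k>1 has mode (k−1)θ, so θ = 12.8/(k−1).
Need P(X < 24.7) = 0.95 with θ tied to k this way. Start at k = 2, θ = 12.8: P(X<24.7) ≈ 0.575.
Too low — raise k to concentrate. Iterating converges to k ≈ 7.43.
Then θ = 12.8/(7.43−1) ≈ 1.99.

k ≈ 7.43, θ ≈ 1.99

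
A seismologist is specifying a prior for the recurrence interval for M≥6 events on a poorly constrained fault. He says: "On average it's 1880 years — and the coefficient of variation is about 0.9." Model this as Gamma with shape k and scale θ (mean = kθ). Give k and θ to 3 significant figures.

k ≈ 1.23, θ ≈ 1520

For Gamma(k, scale θ): mean = kθ, variance = kθ², so CV = 1/√k.
CV = 0.9, hence k = 1/CV² = 1.23.
Then θ = mean/k = 1880/1.23 = 1520.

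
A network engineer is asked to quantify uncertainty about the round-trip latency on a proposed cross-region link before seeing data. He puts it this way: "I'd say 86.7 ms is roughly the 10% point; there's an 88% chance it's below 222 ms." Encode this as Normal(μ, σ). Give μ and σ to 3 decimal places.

μ = 157.285, σ = 55.078

The p-quantile of Normal(μ,σ) is μ + z_p·σ, with z_{0.1} = -1.282 and z_{0.88} = 1.175.
Eliminate σ: μ = (z₂·x₁ − z₁·x₂)/(z₂ − z₁) = (1.175·86.7 − (-1.282)·222)/2.457 = 157.285.
Then σ = (x₂ − x₁)/(z₂ − z₁) = (222 − 86.7)/2.457 = 55.078.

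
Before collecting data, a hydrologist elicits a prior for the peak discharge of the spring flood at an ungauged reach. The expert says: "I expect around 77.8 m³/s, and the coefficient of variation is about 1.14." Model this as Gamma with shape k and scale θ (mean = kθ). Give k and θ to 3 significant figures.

For Gamma(k, scale θ): mean = kθ, variance = kθ², so CV = 1/√k.
CV = 1.14, hence k = 1/CV² = 0.769.
Then θ = mean/k = 77.8/0.769 = 101.

k ≈ 0.769, θ ≈ 101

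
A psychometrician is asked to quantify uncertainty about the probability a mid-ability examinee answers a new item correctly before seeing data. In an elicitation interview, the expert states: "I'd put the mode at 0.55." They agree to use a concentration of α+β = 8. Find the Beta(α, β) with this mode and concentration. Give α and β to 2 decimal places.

α = 4.30, β = 3.70

For α,β > 1 the Beta mode is (α−1)/(α+β−2). With α+β = 8, the mode is (α−1)/6.
Set (α−1)/6 = 0.55 → α = 1 + 0.55·6 = 4.30.
β = 8 − α = 3.70.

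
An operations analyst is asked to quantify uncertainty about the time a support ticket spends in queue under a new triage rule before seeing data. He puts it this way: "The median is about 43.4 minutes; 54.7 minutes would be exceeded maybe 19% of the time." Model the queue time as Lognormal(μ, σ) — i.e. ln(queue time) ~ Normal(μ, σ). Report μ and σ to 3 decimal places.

If T ~ Lognormal(μ,σ) then ln T ~ Normal(μ,σ), so the p-quantile of ln T is μ + z_p·σ.
ln(43.4) = 3.77 and ln(54.7) = 4.002; z_{0.5} = 0, z_{0.81} = 0.8779.
σ = (4.002 − 3.77)/(0.8779 − (0)) = 0.264.
μ = 3.77 − (0)·0.264 = 3.770.

μ ≈ 3.770, σ ≈ 0.264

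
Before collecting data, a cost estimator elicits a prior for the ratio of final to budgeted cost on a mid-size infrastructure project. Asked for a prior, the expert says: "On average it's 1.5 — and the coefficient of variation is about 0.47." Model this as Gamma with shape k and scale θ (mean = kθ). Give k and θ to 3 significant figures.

For Gamma(k, scale θ): mean = kθ, variance = kθ², so CV = 1/√k.
CV = 0.47, hence k = 1/CV² = 4.53.
Then θ = mean/k = 1.5/4.53 = 0.331.

k ≈ 4.53, θ ≈ 0.331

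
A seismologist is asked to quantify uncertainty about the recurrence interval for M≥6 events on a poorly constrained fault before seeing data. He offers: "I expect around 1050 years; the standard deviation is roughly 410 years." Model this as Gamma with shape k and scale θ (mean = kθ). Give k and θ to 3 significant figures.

k ≈ 6.56, θ ≈ 160

For Gamma(k, scale θ): mean = kθ, variance = kθ², so CV = 1/√k.
CV = SD/mean = 410/1050 = 0.3905, hence k = 1/CV² = 6.56.
Then θ = mean/k = 1050/6.56 = 160.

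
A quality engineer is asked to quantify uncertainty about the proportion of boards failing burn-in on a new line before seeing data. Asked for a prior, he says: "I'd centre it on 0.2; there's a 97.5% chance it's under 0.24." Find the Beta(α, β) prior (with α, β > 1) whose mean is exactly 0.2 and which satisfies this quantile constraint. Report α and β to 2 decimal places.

With mean 0.2 fixed, write α = 0.2s, β = 0.8s where s = α+β.
Need P(θ < 0.24) = 0.975 under Beta(0.2s, 0.8s). Normal approximation: (q−m)/√(m(1−m)/s) ≈ z_{0.975} = 1.96, so s ≈ 0.2·0.8·(1.96)²/(0.24−0.2)² = 384.1.
At s = 384.1: P(θ<0.24) ≈ 0.971. Adjusting to match 0.975 gives s ≈ 410.37.
So α = 0.2·410.37 ≈ 82.07, β = 0.8·410.37 ≈ 328.29.

α ≈ 82.07, β ≈ 328.29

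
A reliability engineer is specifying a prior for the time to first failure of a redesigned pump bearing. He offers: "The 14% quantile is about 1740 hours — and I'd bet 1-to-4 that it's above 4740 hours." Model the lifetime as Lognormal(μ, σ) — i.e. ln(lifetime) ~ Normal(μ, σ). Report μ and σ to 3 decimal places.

If T ~ Lognormal(μ,σ) then ln T ~ Normal(μ,σ), so the p-quantile of ln T is μ + z_p·σ.
ln(1740) = 7.462 and ln(4740) = 8.464; z_{0.14} = -1.08, z_{0.8} = 0.8416.
σ = (8.464 − 7.462)/(0.8416 − (-1.08)) = 0.521.
μ = 7.462 − (-1.08)·0.521 = 8.025.

μ ≈ 8.025, σ ≈ 0.521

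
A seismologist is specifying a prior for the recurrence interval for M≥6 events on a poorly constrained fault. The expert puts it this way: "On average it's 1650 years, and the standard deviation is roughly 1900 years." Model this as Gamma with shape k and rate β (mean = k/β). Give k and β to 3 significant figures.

For Gamma(k, rate β): mean = k/β, variance = k/β², so CV = 1/√k.
CV = SD/mean = 1900/1650 = 1.152, hence k = 1/CV² = 0.754.
Then β = k/mean = 0.754/1650 = 0.000457.

k ≈ 0.754, β ≈ 0.000457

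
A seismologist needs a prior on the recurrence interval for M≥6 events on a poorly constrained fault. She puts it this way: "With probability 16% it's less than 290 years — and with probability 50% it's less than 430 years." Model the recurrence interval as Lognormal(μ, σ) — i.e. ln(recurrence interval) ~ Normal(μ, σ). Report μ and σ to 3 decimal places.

If T ~ Lognormal(μ,σ) then ln T ~ Normal(μ,σ), so the p-quantile of ln T is μ + z_p·σ.
ln(290) = 5.67 and ln(430) = 6.064; z_{0.16} = -0.9945, z_{0.5} = 0.
σ = (6.064 − 5.67)/(0 − (-0.9945)) = 0.396.
μ = 5.67 − (-0.9945)·0.396 = 6.064.

μ ≈ 6.064, σ ≈ 0.396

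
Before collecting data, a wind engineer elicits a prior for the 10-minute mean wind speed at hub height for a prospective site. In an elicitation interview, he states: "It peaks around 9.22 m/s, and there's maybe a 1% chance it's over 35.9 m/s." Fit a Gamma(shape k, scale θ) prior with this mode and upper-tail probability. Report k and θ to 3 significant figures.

k ≈ 3.28, θ ≈ 4.05

Gamma(k,θ) with k>1 has mode (k−1)θ, so θ = 9.22/(k−1).
Need P(X < 35.9) = 0.99 with θ tied to k this way. Start at k = 2, θ = 9.22: P(X<35.9) ≈ 0.900.
Too low — raise k to concentrate. Iterating converges to k ≈ 3.28.
Then θ = 9.22/(3.28−1) ≈ 4.05.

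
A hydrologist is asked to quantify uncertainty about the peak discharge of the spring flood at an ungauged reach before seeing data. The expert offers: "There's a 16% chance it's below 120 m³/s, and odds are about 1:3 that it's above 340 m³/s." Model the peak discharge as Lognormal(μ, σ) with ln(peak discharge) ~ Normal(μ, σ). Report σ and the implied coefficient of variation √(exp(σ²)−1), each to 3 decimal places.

If T ~ Lognormal(μ,σ) then ln T ~ Normal(μ,σ), so the p-quantile of ln T is μ + z_p·σ.
ln(120) = 4.787 and ln(340) = 5.829; z_{0.16} = -0.9945, z_{0.75} = 0.6745.
σ = (5.829 − 4.787)/(0.6745 − (-0.9945)) = 0.624.
μ = 4.787 − (-0.9945)·0.624 = 5.408.
CV = √(exp(σ²)−1) = √(exp(0.3894)−1) = 0.690.

σ ≈ 0.624, CV ≈ 0.690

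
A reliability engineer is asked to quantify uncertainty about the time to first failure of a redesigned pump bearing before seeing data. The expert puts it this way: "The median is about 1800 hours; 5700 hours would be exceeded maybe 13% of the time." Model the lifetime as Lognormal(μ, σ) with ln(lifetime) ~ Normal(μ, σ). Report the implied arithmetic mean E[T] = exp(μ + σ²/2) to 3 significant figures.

If T ~ Lognormal(μ,σ) then ln T ~ Normal(μ,σ), so the p-quantile of ln T is μ + z_p·σ.
ln(1800) = 7.496 and ln(5700) = 8.648; z_{0.5} = 0, z_{0.87} = 1.126.
σ = (8.648 − 7.496)/(1.126 − (0)) = 1.023.
μ = 7.496 − (0)·1.023 = 7.496.
E[T] = exp(μ + σ²/2) = exp(7.496 + 0.5236) = 3040 hours.

E[T] ≈ 3040 hours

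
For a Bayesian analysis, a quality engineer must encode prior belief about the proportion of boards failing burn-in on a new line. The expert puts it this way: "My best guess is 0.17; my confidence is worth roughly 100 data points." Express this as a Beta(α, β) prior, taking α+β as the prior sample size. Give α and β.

Under the effective-sample-size interpretation, Beta(α, β) has prior mean α/(α+β) and prior sample size α+β.
So α+β = 100 and α/(α+β) = 0.17, giving α = 0.17·100 = 17 and β = 100 − 17 = 83.

α = 17, β = 83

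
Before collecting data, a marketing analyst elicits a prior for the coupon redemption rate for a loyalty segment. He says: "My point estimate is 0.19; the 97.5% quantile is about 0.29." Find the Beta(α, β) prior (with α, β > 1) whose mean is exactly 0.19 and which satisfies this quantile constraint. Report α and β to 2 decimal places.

α ≈ 13.07, β ≈ 55.70

With mean 0.19 fixed, write α = 0.19s, β = 0.81s where s = α+β.
Need P(θ < 0.29) = 0.975 under Beta(0.19s, 0.81s). Normal approximation: (q−m)/√(m(1−m)/s) ≈ z_{0.975} = 1.96, so s ≈ 0.19·0.81·(1.96)²/(0.29−0.19)² = 59.1.
At s = 59.1: P(θ<0.29) ≈ 0.966. Adjusting to match 0.975 gives s ≈ 68.77.
So α = 0.19·68.77 ≈ 13.07, β = 0.81·68.77 ≈ 55.70.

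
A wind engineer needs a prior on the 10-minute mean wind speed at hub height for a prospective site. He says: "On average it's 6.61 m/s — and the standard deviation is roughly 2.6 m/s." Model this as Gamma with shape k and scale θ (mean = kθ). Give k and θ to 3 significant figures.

For Gamma(k, scale θ): mean = kθ, variance = kθ², so CV = 1/√k.
CV = SD/mean = 2.6/6.61 = 0.3933, hence k = 1/CV² = 6.46.
Then θ = mean/k = 6.61/6.46 = 1.02.

k ≈ 6.46, θ ≈ 1.02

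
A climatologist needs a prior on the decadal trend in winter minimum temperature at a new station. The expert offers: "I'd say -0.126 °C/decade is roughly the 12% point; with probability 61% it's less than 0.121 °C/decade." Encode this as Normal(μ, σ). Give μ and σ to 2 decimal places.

The p-quantile of Normal(μ,σ) is μ + z_p·σ, with z_{0.12} = -1.175 and z_{0.61} = 0.2793.
Eliminate σ: μ = (z₂·x₁ − z₁·x₂)/(z₂ − z₁) = (0.2793·-0.126 − (-1.175)·0.121)/1.454 = 0.07.
Then σ = (x₂ − x₁)/(z₂ − z₁) = (0.121 − -0.126)/1.454 = 0.17.

μ = 0.07, σ = 0.17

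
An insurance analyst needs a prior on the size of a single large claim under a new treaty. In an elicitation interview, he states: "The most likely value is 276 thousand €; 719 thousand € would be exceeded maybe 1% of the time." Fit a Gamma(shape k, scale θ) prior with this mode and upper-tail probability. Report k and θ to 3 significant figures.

Gamma(k,θ) with k>1 has mode (k−1)θ, so θ = 276/(k−1).
Need P(X < 719) = 0.99 with θ tied to k this way. Start at k = 2, θ = 276: P(X<719) ≈ 0.734.
Too low — raise k to concentrate. Iterating converges to k ≈ 6.07.
Then θ = 276/(6.07−1) ≈ 54.4.

k ≈ 6.07, θ ≈ 54.4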